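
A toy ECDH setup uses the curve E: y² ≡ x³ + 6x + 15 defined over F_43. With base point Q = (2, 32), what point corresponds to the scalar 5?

Repeated addition: build up to 5Q.
2Q: tangent at (2, 32): λ = (3·2² + 6)/(2·32) ≡ 18/21. 21⁻¹ ≡ 41 (mod 43) since 21·41 = 861 ≡ 1, so λ ≡ 18·41 ≡ 7.
  x = λ² - 2 - 2 = 49 - 4 ≡ 2; y = λ·(2 - 2) - 32 ≡ 11. → (2, 11)
3Q: (2, 11) + (2, 32): same x and y₁ ≡ -y₂, so the sum is the point at infinity.
4Q: the point at infinity + (2, 32) = (2, 32) (identity).
5Q: tangent at (2, 32): λ = (3·2² + 6)/(2·32) ≡ 18/21. 21⁻¹ ≡ 41 (mod 43), so λ ≡ 18·41 ≡ 7.
  x = λ² - 2 - 2 = 49 - 4 ≡ 2; y = λ·(2 - 2) - 32 ≡ 11. → (2, 11)

(2, 11)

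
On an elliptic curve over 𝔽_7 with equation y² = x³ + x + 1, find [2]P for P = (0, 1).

tangent at (0, 1): λ = (3·0² + 1)/(2·1) ≡ 1/2. 2⁻¹ ≡ 4 (mod 7) since 2·4 = 8 ≡ 1, so λ ≡ 1·4 ≡ 4.
  x = λ² - 0 - 0 = 16 - 0 ≡ 2; y = λ·(0 - 2) - 1 ≡ 5. → (2, 5)

(2, 5)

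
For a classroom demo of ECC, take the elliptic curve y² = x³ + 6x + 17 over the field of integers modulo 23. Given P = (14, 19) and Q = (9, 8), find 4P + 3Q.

(6, 19)

First 4P:
Repeated addition: build up to 4P.
2P: tangent at (14, 19): λ = (3·14² + 6)/(2·19) ≡ 19/15. 15⁻¹ ≡ 20 (mod 23) since 15·20 = 300 ≡ 1, so λ ≡ 19·20 ≡ 12.
  x = λ² - 14 - 14 = 144 - 28 ≡ 1; y = λ·(14 - 1) - 19 ≡ 22. → (1, 22)
3P: (1, 22) + (14, 19). λ = (19 - 22)/(14 - 1) ≡ 20/13 mod 23. 13⁻¹ ≡ 16 (mod 23), so λ ≡ 21.
  x = λ² - 1 - 14 = 441 - 15 ≡ 12; y = λ·(1 - 12) - 22 ≡ 0. → (12, 0)
4P: (12, 0) + (14, 19). λ = (19 - 0)/(14 - 12) ≡ 19/2 mod 23. 2⁻¹ ≡ 12 (mod 23) since 2·12 = 24 ≡ 1, so λ ≡ 21.
  x = λ² - 12 - 14 = 441 - 26 ≡ 1; y = λ·(12 - 1) - 0 ≡ 1. → (1, 1)
4P = (1, 1).
Next 3Q:
Repeated addition: build up to 3Q.
2Q: tangent at (9, 8): λ = (3·9² + 6)/(2·8) ≡ 19/16. 16⁻¹ ≡ 13 (mod 23), so λ ≡ 19·13 ≡ 17.
  x = λ² - 9 - 9 = 289 - 18 ≡ 18; y = λ·(9 - 18) - 8 ≡ 0. → (18, 0)
3Q: (18, 0) + (9, 8). λ = (8 - 0)/(9 - 18) ≡ 8/14 mod 23. 14⁻¹ ≡ 5 (mod 23) since 14·5 = 70 ≡ 1, so λ ≡ 17.
  x = λ² - 18 - 9 = 289 - 27 ≡ 9; y = λ·(18 - 9) - 0 ≡ 15. → (9, 15)
3Q = (9, 15).
Finally 4P + 3Q:
(1, 1) + (9, 15). λ = (15 - 1)/(9 - 1) ≡ 14/8 mod 23. 8⁻¹ ≡ 3 (mod 23), so λ ≡ 19.
  x = λ² - 1 - 9 = 361 - 10 ≡ 6; y = λ·(1 - 6) - 1 ≡ 19. → (6, 19)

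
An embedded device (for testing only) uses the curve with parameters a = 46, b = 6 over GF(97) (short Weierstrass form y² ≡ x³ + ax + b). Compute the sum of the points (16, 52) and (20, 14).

(16, 52) + (20, 14). λ = (14 - 52)/(20 - 16) ≡ 59/4 mod 97. 4⁻¹ ≡ 73 (mod 97), so λ ≡ 39.
  x = λ² - 16 - 20 = 1521 - 36 ≡ 30; y = λ·(16 - 30) - 52 ≡ 81. → (30, 81)

(30, 81)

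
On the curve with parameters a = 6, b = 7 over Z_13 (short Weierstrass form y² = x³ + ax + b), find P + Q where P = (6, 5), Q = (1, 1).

(6, 5) + (1, 1). λ = (1 - 5)/(1 - 6) ≡ 9/8 mod 13. 8⁻¹ ≡ 5 (mod 13) since 8·5 = 40 ≡ 1, so λ ≡ 6.
  x = λ² - 6 - 1 = 36 - 7 ≡ 3; y = λ·(6 - 3) - 5 ≡ 0. → (3, 0)

(3, 0)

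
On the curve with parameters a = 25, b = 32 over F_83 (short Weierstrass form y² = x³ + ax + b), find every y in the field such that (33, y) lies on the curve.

5, 78

x³ + 25x + 32 = 36794 ≡ 25 (mod 83).
Square roots of 25 mod 83: 5 and 78 (since 5² = 25 ≡ 25).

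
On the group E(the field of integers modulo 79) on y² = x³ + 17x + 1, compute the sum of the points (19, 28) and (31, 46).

(51, 3)

(19, 28) + (31, 46). λ = (46 - 28)/(31 - 19) ≡ 18/12 mod 79. 12⁻¹ ≡ 33 (mod 79) since 12·33 = 396 ≡ 1, so λ ≡ 41.
  x = λ² - 19 - 31 = 1681 - 50 ≡ 51; y = λ·(19 - 51) - 28 ≡ 3. → (51, 3)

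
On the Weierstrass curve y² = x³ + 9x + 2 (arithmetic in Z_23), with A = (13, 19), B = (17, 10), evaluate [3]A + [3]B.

(13, 19)

First 3A:
Repeated addition: build up to 3A.
2A: tangent at (13, 19): λ = (3·13² + 9)/(2·19) ≡ 10/15. 15⁻¹ ≡ 20 (mod 23), so λ ≡ 10·20 ≡ 16.
  x = λ² - 13 - 13 = 256 - 26 ≡ 0; y = λ·(13 - 0) - 19 ≡ 5. → (0, 5)
3A: (0, 5) + (13, 19). λ = (19 - 5)/(13 - 0) ≡ 14/13 mod 23. 13⁻¹ ≡ 16 (mod 23) since 13·16 = 208 ≡ 1, so λ ≡ 17.
  x = λ² - 0 - 13 = 289 - 13 ≡ 0; y = λ·(0 - 0) - 5 ≡ 18. → (0, 18)
3A = (0, 18).
Next 3B:
Repeated addition: build up to 3B.
2B: tangent at (17, 10): λ = (3·17² + 9)/(2·10) ≡ 2/20. 20⁻¹ ≡ 15 (mod 23), so λ ≡ 2·15 ≡ 7.
  x = λ² - 17 - 17 = 49 - 34 ≡ 15; y = λ·(17 - 15) - 10 ≡ 4. → (15, 4)
3B: (15, 4) + (17, 10). λ = (10 - 4)/(17 - 15) ≡ 6/2 mod 23. 2⁻¹ ≡ 12 (mod 23), so λ ≡ 3.
  x = λ² - 15 - 17 = 9 - 32 ≡ 0; y = λ·(15 - 0) - 4 ≡ 18. → (0, 18)
3B = (0, 18).
Finally 3A + 3B:
tangent at (0, 18): λ = (3·0² + 9)/(2·18) ≡ 9/13. 13⁻¹ ≡ 16 (mod 23), so λ ≡ 9·16 ≡ 6.
  x = λ² - 0 - 0 = 36 - 0 ≡ 13; y = λ·(0 - 13) - 18 ≡ 19. → (13, 19)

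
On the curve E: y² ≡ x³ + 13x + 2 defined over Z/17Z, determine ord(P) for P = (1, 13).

9

2P: tangent at (1, 13): λ = (3·1² + 13)/(2·13) ≡ 16/9. 9⁻¹ ≡ 2 (mod 17), so λ ≡ 16·2 ≡ 15.
  x = λ² - 1 - 1 = 225 - 2 ≡ 2; y = λ·(1 - 2) - 13 ≡ 6. → (2, 6)
3P: (2, 6) + (1, 13). λ = (13 - 6)/(1 - 2) ≡ 7/16 mod 17. 16⁻¹ ≡ 16 (mod 17), so λ ≡ 10.
  x = λ² - 2 - 1 = 100 - 3 ≡ 12; y = λ·(2 - 12) - 6 ≡ 13. → (12, 13)
4P: (12, 13) + (1, 13). λ = (13 - 13)/(1 - 12) ≡ 0/6 mod 17. 6⁻¹ ≡ 3 (mod 17), so λ ≡ 0.
  x = λ² - 12 - 1 = 0 - 13 ≡ 4; y = λ·(12 - 4) - 13 ≡ 4. → (4, 4)
5P: (4, 4) + (1, 13). λ = (13 - 4)/(1 - 4) ≡ 9/14 mod 17. 14⁻¹ ≡ 11 (mod 17), so λ ≡ 14.
  x = λ² - 4 - 1 = 196 - 5 ≡ 4; y = λ·(4 - 4) - 4 ≡ 13. → (4, 13)
6P: (4, 13) + (1, 13). λ = (13 - 13)/(1 - 4) ≡ 0/14 mod 17. 14⁻¹ ≡ 11 (mod 17) since 14·11 = 154 ≡ 1, so λ ≡ 0.
  x = λ² - 4 - 1 = 0 - 5 ≡ 12; y = λ·(4 - 12) - 13 ≡ 4. → (12, 4)
7P: (12, 4) + (1, 13). λ = (13 - 4)/(1 - 12) ≡ 9/6 mod 17. 6⁻¹ ≡ 3 (mod 17), so λ ≡ 10.
  x = λ² - 12 - 1 = 100 - 13 ≡ 2; y = λ·(12 - 2) - 4 ≡ 11. → (2, 11)
8P: (2, 11) + (1, 13). λ = (13 - 11)/(1 - 2) ≡ 2/16 mod 17. 16⁻¹ ≡ 16 (mod 17) since 16·16 = 256 ≡ 1, so λ ≡ 15.
  x = λ² - 2 - 1 = 225 - 3 ≡ 1; y = λ·(2 - 1) - 11 ≡ 4. → (1, 4)
9P: (1, 4) + (1, 13): same x and y₁ ≡ -y₂, so the sum is 𝒪.
9P = 𝒪, so the order is 9.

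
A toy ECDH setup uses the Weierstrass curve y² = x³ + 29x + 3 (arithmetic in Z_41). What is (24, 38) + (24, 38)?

(35, 33)

tangent at (24, 38): λ = (3·24² + 29)/(2·38) ≡ 35/35. 35⁻¹ ≡ 34 (mod 41), so λ ≡ 35·34 ≡ 1.
  x = λ² - 24 - 24 = 1 - 48 ≡ 35; y = λ·(24 - 35) - 38 ≡ 33. → (35, 33)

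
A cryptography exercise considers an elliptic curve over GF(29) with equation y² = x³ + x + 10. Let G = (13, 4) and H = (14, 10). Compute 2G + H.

First 2G:
Repeated addition: build up to 2G.
2G: tangent at (13, 4): λ = (3·13² + 1)/(2·4) ≡ 15/8. 8⁻¹ ≡ 11 (mod 29) since 8·11 = 88 ≡ 1, so λ ≡ 15·11 ≡ 20.
  x = λ² - 13 - 13 = 400 - 26 ≡ 26; y = λ·(13 - 26) - 4 ≡ 26. → (26, 26)
2G = (26, 26).
Finally 2G + H:
(26, 26) + (14, 10). λ = (10 - 26)/(14 - 26) ≡ 13/17 mod 29. 17⁻¹ ≡ 12 (mod 29) since 17·12 = 204 ≡ 1, so λ ≡ 11.
  x = λ² - 26 - 14 = 121 - 40 ≡ 23; y = λ·(26 - 23) - 26 ≡ 7. → (23, 7)

(23, 7)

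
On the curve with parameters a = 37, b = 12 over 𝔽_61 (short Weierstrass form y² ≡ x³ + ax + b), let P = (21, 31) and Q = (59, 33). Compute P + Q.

(54, 9)

(21, 31) + (59, 33). λ = (33 - 31)/(59 - 21) ≡ 2/38 mod 61. 38⁻¹ ≡ 53 (mod 61) since 38·53 = 2014 ≡ 1, so λ ≡ 45.
  x = λ² - 21 - 59 = 2025 - 80 ≡ 54; y = λ·(21 - 54) - 31 ≡ 9. → (54, 9)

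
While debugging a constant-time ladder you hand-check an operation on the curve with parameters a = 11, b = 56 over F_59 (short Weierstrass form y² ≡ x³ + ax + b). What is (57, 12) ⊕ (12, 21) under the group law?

(16, 27)

(57, 12) + (12, 21). λ = (21 - 12)/(12 - 57) ≡ 9/14 mod 59. 14⁻¹ ≡ 38 (mod 59) since 14·38 = 532 ≡ 1, so λ ≡ 47.
  x = λ² - 57 - 12 = 2209 - 69 ≡ 16; y = λ·(57 - 16) - 12 ≡ 27. → (16, 27)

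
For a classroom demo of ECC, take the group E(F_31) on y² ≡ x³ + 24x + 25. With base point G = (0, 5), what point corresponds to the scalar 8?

(7, 28)

Repeated addition: build up to 8G.
2G: tangent at (0, 5): λ = (3·0² + 24)/(2·5) ≡ 24/10. 10⁻¹ ≡ 28 (mod 31), so λ ≡ 24·28 ≡ 21.
  x = λ² - 0 - 0 = 441 - 0 ≡ 7; y = λ·(0 - 7) - 5 ≡ 3. → (7, 3)
3G: (7, 3) + (0, 5). λ = (5 - 3)/(0 - 7) ≡ 2/24 mod 31. 24⁻¹ ≡ 22 (mod 31), so λ ≡ 13.
  x = λ² - 7 - 0 = 169 - 7 ≡ 7; y = λ·(7 - 7) - 3 ≡ 28. → (7, 28)
4G: (7, 28) + (0, 5). λ = (5 - 28)/(0 - 7) ≡ 8/24 mod 31. 24⁻¹ ≡ 22 (mod 31), so λ ≡ 21.
  x = λ² - 7 - 0 = 441 - 7 ≡ 0; y = λ·(7 - 0) - 28 ≡ 26. → (0, 26)
5G: (0, 26) + (0, 5): same x and y₁ ≡ -y₂, so the sum is the point at infinity.
6G: the point at infinity + (0, 5) = (0, 5) (identity).
7G: tangent at (0, 5): λ = (3·0² + 24)/(2·5) ≡ 24/10. 10⁻¹ ≡ 28 (mod 31), so λ ≡ 24·28 ≡ 21.
  x = λ² - 0 - 0 = 441 - 0 ≡ 7; y = λ·(0 - 7) - 5 ≡ 3. → (7, 3)
8G: (7, 3) + (0, 5). λ = (5 - 3)/(0 - 7) ≡ 2/24 mod 31. 24⁻¹ ≡ 22 (mod 31), so λ ≡ 13.
  x = λ² - 7 - 0 = 169 - 7 ≡ 7; y = λ·(7 - 7) - 3 ≡ 28. → (7, 28)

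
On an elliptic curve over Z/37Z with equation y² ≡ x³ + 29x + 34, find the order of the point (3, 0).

2

2P: (3, 0) + (3, 0): same x and y₁ ≡ -y₂, so the sum is ∞.
2P = ∞, so the order is 2.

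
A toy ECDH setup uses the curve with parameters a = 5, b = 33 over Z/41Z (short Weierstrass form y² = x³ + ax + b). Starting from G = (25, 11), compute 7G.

(14, 31)

Double-and-add on 7 = (111)₂. Start with G = (25, 11) for the leading 1-bit.
double: tangent at (25, 11): λ = (3·25² + 5)/(2·11) ≡ 35/22. 22⁻¹ ≡ 28 (mod 41), so λ ≡ 35·28 ≡ 37.
  x = λ² - 25 - 25 = 1369 - 50 ≡ 7; y = λ·(25 - 7) - 11 ≡ 40. → (7, 40)
add G: (7, 40) + (25, 11). λ = (11 - 40)/(25 - 7) ≡ 12/18 mod 41. 18⁻¹ ≡ 16 (mod 41), so λ ≡ 28.
  x = λ² - 7 - 25 = 784 - 32 ≡ 14; y = λ·(7 - 14) - 40 ≡ 10. → (14, 10)
double: tangent at (14, 10): λ = (3·14² + 5)/(2·10) ≡ 19/20. 20⁻¹ ≡ 39 (mod 41) since 20·39 = 780 ≡ 1, so λ ≡ 19·39 ≡ 3.
  x = λ² - 14 - 14 = 9 - 28 ≡ 22; y = λ·(14 - 22) - 10 ≡ 7. → (22, 7)
add G: (22, 7) + (25, 11). λ = (11 - 7)/(25 - 22) ≡ 4/3 mod 41. 3⁻¹ ≡ 14 (mod 41) since 3·14 = 42 ≡ 1, so λ ≡ 15.
  x = λ² - 22 - 25 = 225 - 47 ≡ 14; y = λ·(22 - 14) - 7 ≡ 31. → (14, 31)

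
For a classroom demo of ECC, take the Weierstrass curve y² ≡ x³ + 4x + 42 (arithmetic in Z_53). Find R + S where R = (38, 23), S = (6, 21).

(3, 9)

(38, 23) + (6, 21). λ = (21 - 23)/(6 - 38) ≡ 51/21 mod 53. 21⁻¹ ≡ 48 (mod 53), so λ ≡ 10.
  x = λ² - 38 - 6 = 100 - 44 ≡ 3; y = λ·(38 - 3) - 23 ≡ 9. → (3, 9)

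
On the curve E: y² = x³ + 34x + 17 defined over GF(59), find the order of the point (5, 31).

8

2P: tangent at (5, 31): λ = (3·5² + 34)/(2·31) ≡ 50/3. 3⁻¹ ≡ 20 (mod 59), so λ ≡ 50·20 ≡ 56.
  x = λ² - 5 - 5 = 3136 - 10 ≡ 58; y = λ·(5 - 58) - 31 ≡ 10. → (58, 10)
3P: (58, 10) + (5, 31). λ = (31 - 10)/(5 - 58) ≡ 21/6 mod 59. 6⁻¹ ≡ 10 (mod 59), so λ ≡ 33.
  x = λ² - 58 - 5 = 1089 - 63 ≡ 23; y = λ·(58 - 23) - 10 ≡ 24. → (23, 24)
4P: (23, 24) + (5, 31). λ = (31 - 24)/(5 - 23) ≡ 7/41 mod 59. 41⁻¹ ≡ 36 (mod 59), so λ ≡ 16.
  x = λ² - 23 - 5 = 256 - 28 ≡ 51; y = λ·(23 - 51) - 24 ≡ 0. → (51, 0)
5P: (51, 0) + (5, 31). λ = (31 - 0)/(5 - 51) ≡ 31/13 mod 59. 13⁻¹ ≡ 50 (mod 59) since 13·50 = 650 ≡ 1, so λ ≡ 16.
  x = λ² - 51 - 5 = 256 - 56 ≡ 23; y = λ·(51 - 23) - 0 ≡ 35. → (23, 35)
6P: (23, 35) + (5, 31). λ = (31 - 35)/(5 - 23) ≡ 55/41 mod 59. 41⁻¹ ≡ 36 (mod 59) since 41·36 = 1476 ≡ 1, so λ ≡ 33.
  x = λ² - 23 - 5 = 1089 - 28 ≡ 58; y = λ·(23 - 58) - 35 ≡ 49. → (58, 49)
7P: (58, 49) + (5, 31). λ = (31 - 49)/(5 - 58) ≡ 41/6 mod 59. 6⁻¹ ≡ 10 (mod 59), so λ ≡ 56.
  x = λ² - 58 - 5 = 3136 - 63 ≡ 5; y = λ·(58 - 5) - 49 ≡ 28. → (5, 28)
8P: (5, 28) + (5, 31): same x and y₁ ≡ -y₂, so the sum is the point at infinity.
8P = the point at infinity, so the order is 8.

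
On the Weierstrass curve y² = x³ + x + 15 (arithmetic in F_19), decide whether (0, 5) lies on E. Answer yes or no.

y² = 5² ≡ 6; x³ + 1x + 15 = 15 ≡ 15 (mod 19). 6 ≠ 15.

no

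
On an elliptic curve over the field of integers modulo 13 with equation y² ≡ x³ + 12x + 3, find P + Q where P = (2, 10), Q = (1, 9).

(11, 7)

(2, 10) + (1, 9). λ = (9 - 10)/(1 - 2) ≡ 12/12 mod 13. 12⁻¹ ≡ 12 (mod 13), so λ ≡ 1.
  x = λ² - 2 - 1 = 1 - 3 ≡ 11; y = λ·(2 - 11) - 10 ≡ 7. → (11, 7)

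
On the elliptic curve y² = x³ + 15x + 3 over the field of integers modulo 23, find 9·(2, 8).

Write P = (2, 8).
Repeated addition: build up to 9P.
2P: tangent at (2, 8): λ = (3·2² + 15)/(2·8) ≡ 4/16. 16⁻¹ ≡ 13 (mod 23), so λ ≡ 4·13 ≡ 6.
  x = λ² - 2 - 2 = 36 - 4 ≡ 9; y = λ·(2 - 9) - 8 ≡ 19. → (9, 19)
3P: (9, 19) + (2, 8). λ = (8 - 19)/(2 - 9) ≡ 12/16 mod 23. 16⁻¹ ≡ 13 (mod 23), so λ ≡ 18.
  x = λ² - 9 - 2 = 324 - 11 ≡ 14; y = λ·(9 - 14) - 19 ≡ 6. → (14, 6)
4P: (14, 6) + (2, 8). λ = (8 - 6)/(2 - 14) ≡ 2/11 mod 23. 11⁻¹ ≡ 21 (mod 23) since 11·21 = 231 ≡ 1, so λ ≡ 19.
  x = λ² - 14 - 2 = 361 - 16 ≡ 0; y = λ·(14 - 0) - 6 ≡ 7. → (0, 7)
5P: (0, 7) + (2, 8). λ = (8 - 7)/(2 - 0) ≡ 1/2 mod 23. 2⁻¹ ≡ 12 (mod 23), so λ ≡ 12.
  x = λ² - 0 - 2 = 144 - 2 ≡ 4; y = λ·(0 - 4) - 7 ≡ 14. → (4, 14)
6P: (4, 14) + (2, 8). λ = (8 - 14)/(2 - 4) ≡ 17/21 mod 23. 21⁻¹ ≡ 11 (mod 23), so λ ≡ 3.
  x = λ² - 4 - 2 = 9 - 6 ≡ 3; y = λ·(4 - 3) - 14 ≡ 12. → (3, 12)
7P: (3, 12) + (2, 8). λ = (8 - 12)/(2 - 3) ≡ 19/22 mod 23. 22⁻¹ ≡ 22 (mod 23), so λ ≡ 4.
  x = λ² - 3 - 2 = 16 - 5 ≡ 11; y = λ·(3 - 11) - 12 ≡ 2. → (11, 2)
8P: (11, 2) + (2, 8). λ = (8 - 2)/(2 - 11) ≡ 6/14 mod 23. 14⁻¹ ≡ 5 (mod 23), so λ ≡ 7.
  x = λ² - 11 - 2 = 49 - 13 ≡ 13; y = λ·(11 - 13) - 2 ≡ 7. → (13, 7)
9P: (13, 7) + (2, 8). λ = (8 - 7)/(2 - 13) ≡ 1/12 mod 23. 12⁻¹ ≡ 2 (mod 23), so λ ≡ 2.
  x = λ² - 13 - 2 = 4 - 15 ≡ 12; y = λ·(13 - 12) - 7 ≡ 18. → (12, 18)

(12, 18)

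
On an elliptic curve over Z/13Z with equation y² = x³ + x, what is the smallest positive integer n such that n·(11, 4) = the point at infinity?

2P: tangent at (11, 4): λ = (3·11² + 1)/(2·4) ≡ 0/8. 8⁻¹ ≡ 5 (mod 13), so λ ≡ 0·5 ≡ 0.
  x = λ² - 11 - 11 = 0 - 22 ≡ 4; y = λ·(11 - 4) - 4 ≡ 9. → (4, 9)
3P: (4, 9) + (11, 4). λ = (4 - 9)/(11 - 4) ≡ 8/7 mod 13. 7⁻¹ ≡ 2 (mod 13), so λ ≡ 3.
  x = λ² - 4 - 11 = 9 - 15 ≡ 7; y = λ·(4 - 7) - 9 ≡ 8. → (7, 8)
4P: (7, 8) + (11, 4). λ = (4 - 8)/(11 - 7) ≡ 9/4 mod 13. 4⁻¹ ≡ 10 (mod 13) since 4·10 = 40 ≡ 1, so λ ≡ 12.
  x = λ² - 7 - 11 = 144 - 18 ≡ 9; y = λ·(7 - 9) - 8 ≡ 7. → (9, 7)
5P: (9, 7) + (11, 4). λ = (4 - 7)/(11 - 9) ≡ 10/2 mod 13. 2⁻¹ ≡ 7 (mod 13), so λ ≡ 5.
  x = λ² - 9 - 11 = 25 - 20 ≡ 5; y = λ·(9 - 5) - 7 ≡ 0. → (5, 0)
6P: (5, 0) + (11, 4). λ = (4 - 0)/(11 - 5) ≡ 4/6 mod 13. 6⁻¹ ≡ 11 (mod 13) since 6·11 = 66 ≡ 1, so λ ≡ 5.
  x = λ² - 5 - 11 = 25 - 16 ≡ 9; y = λ·(5 - 9) - 0 ≡ 6. → (9, 6)
7P: (9, 6) + (11, 4). λ = (4 - 6)/(11 - 9) ≡ 11/2 mod 13. 2⁻¹ ≡ 7 (mod 13), so λ ≡ 12.
  x = λ² - 9 - 11 = 144 - 20 ≡ 7; y = λ·(9 - 7) - 6 ≡ 5. → (7, 5)
8P: (7, 5) + (11, 4). λ = (4 - 5)/(11 - 7) ≡ 12/4 mod 13. 4⁻¹ ≡ 10 (mod 13) since 4·10 = 40 ≡ 1, so λ ≡ 3.
  x = λ² - 7 - 11 = 9 - 18 ≡ 4; y = λ·(7 - 4) - 5 ≡ 4. → (4, 4)
9P: (4, 4) + (11, 4). λ = (4 - 4)/(11 - 4) ≡ 0/7 mod 13. 7⁻¹ ≡ 2 (mod 13), so λ ≡ 0.
  x = λ² - 4 - 11 = 0 - 15 ≡ 11; y = λ·(4 - 11) - 4 ≡ 9. → (11, 9)
10P: (11, 9) + (11, 4): same x and y₁ ≡ -y₂, so the sum is the point at infinity.
10P = the point at infinity, so the order is 10.

10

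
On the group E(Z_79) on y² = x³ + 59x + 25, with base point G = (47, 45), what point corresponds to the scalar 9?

(31, 60)

Double-and-add on 9 = (1001)₂. Start with G = (47, 45) for the leading 1-bit.
double: tangent at (47, 45): λ = (3·47² + 59)/(2·45) ≡ 50/11. 11⁻¹ ≡ 36 (mod 79), so λ ≡ 50·36 ≡ 62.
  x = λ² - 47 - 47 = 3844 - 94 ≡ 37; y = λ·(47 - 37) - 45 ≡ 22. → (37, 22)
double: tangent at (37, 22): λ = (3·37² + 59)/(2·22) ≡ 58/44. 44⁻¹ ≡ 9 (mod 79), so λ ≡ 58·9 ≡ 48.
  x = λ² - 37 - 37 = 2304 - 74 ≡ 18; y = λ·(37 - 18) - 22 ≡ 21. → (18, 21)
double: tangent at (18, 21): λ = (3·18² + 59)/(2·21) ≡ 4/42. 42⁻¹ ≡ 32 (mod 79) since 42·32 = 1344 ≡ 1, so λ ≡ 4·32 ≡ 49.
  x = λ² - 18 - 18 = 2401 - 36 ≡ 74; y = λ·(18 - 74) - 21 ≡ 0. → (74, 0)
add G: (74, 0) + (47, 45). λ = (45 - 0)/(47 - 74) ≡ 45/52 mod 79. 52⁻¹ ≡ 38 (mod 79), so λ ≡ 51.
  x = λ² - 74 - 47 = 2601 - 121 ≡ 31; y = λ·(74 - 31) - 0 ≡ 60. → (31, 60)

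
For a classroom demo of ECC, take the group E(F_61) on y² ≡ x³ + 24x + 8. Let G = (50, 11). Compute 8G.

(43, 24)

Repeated addition: build up to 8G.
2G: tangent at (50, 11): λ = (3·50² + 24)/(2·11) ≡ 21/22. 22⁻¹ ≡ 25 (mod 61), so λ ≡ 21·25 ≡ 37.
  x = λ² - 50 - 50 = 1369 - 100 ≡ 49; y = λ·(50 - 49) - 11 ≡ 26. → (49, 26)
3G: (49, 26) + (50, 11). λ = (11 - 26)/(50 - 49) ≡ 46/1 mod 61. 1⁻¹ ≡ 1 (mod 61), so λ ≡ 46.
  x = λ² - 49 - 50 = 2116 - 99 ≡ 4; y = λ·(49 - 4) - 26 ≡ 31. → (4, 31)
4G: (4, 31) + (50, 11). λ = (11 - 31)/(50 - 4) ≡ 41/46 mod 61. 46⁻¹ ≡ 4 (mod 61), so λ ≡ 42.
  x = λ² - 4 - 50 = 1764 - 54 ≡ 2; y = λ·(4 - 2) - 31 ≡ 53. → (2, 53)
5G: (2, 53) + (50, 11). λ = (11 - 53)/(50 - 2) ≡ 19/48 mod 61. 48⁻¹ ≡ 14 (mod 61), so λ ≡ 22.
  x = λ² - 2 - 50 = 484 - 52 ≡ 5; y = λ·(2 - 5) - 53 ≡ 3. → (5, 3)
6G: (5, 3) + (50, 11). λ = (11 - 3)/(50 - 5) ≡ 8/45 mod 61. 45⁻¹ ≡ 19 (mod 61) since 45·19 = 855 ≡ 1, so λ ≡ 30.
  x = λ² - 5 - 50 = 900 - 55 ≡ 52; y = λ·(5 - 52) - 3 ≡ 51. → (52, 51)
7G: (52, 51) + (50, 11). λ = (11 - 51)/(50 - 52) ≡ 21/59 mod 61. 59⁻¹ ≡ 30 (mod 61) since 59·30 = 1770 ≡ 1, so λ ≡ 20.
  x = λ² - 52 - 50 = 400 - 102 ≡ 54; y = λ·(52 - 54) - 51 ≡ 31. → (54, 31)
8G: (54, 31) + (50, 11). λ = (11 - 31)/(50 - 54) ≡ 41/57 mod 61. 57⁻¹ ≡ 15 (mod 61), so λ ≡ 5.
  x = λ² - 54 - 50 = 25 - 104 ≡ 43; y = λ·(54 - 43) - 31 ≡ 24. → (43, 24)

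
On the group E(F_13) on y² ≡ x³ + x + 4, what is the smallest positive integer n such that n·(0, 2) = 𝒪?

2P: tangent at (0, 2): λ = (3·0² + 1)/(2·2) ≡ 1/4. 4⁻¹ ≡ 10 (mod 13) since 4·10 = 40 ≡ 1, so λ ≡ 1·10 ≡ 10.
  x = λ² - 0 - 0 = 100 - 0 ≡ 9; y = λ·(0 - 9) - 2 ≡ 12. → (9, 12)
3P: (9, 12) + (0, 2). λ = (2 - 12)/(0 - 9) ≡ 3/4 mod 13. 4⁻¹ ≡ 10 (mod 13) since 4·10 = 40 ≡ 1, so λ ≡ 4.
  x = λ² - 9 - 0 = 16 - 9 ≡ 7; y = λ·(9 - 7) - 12 ≡ 9. → (7, 9)
4P: (7, 9) + (0, 2). λ = (2 - 9)/(0 - 7) ≡ 6/6 mod 13. 6⁻¹ ≡ 11 (mod 13), so λ ≡ 1.
  x = λ² - 7 - 0 = 1 - 7 ≡ 7; y = λ·(7 - 7) - 9 ≡ 4. → (7, 4)
5P: (7, 4) + (0, 2). λ = (2 - 4)/(0 - 7) ≡ 11/6 mod 13. 6⁻¹ ≡ 11 (mod 13) since 6·11 = 66 ≡ 1, so λ ≡ 4.
  x = λ² - 7 - 0 = 16 - 7 ≡ 9; y = λ·(7 - 9) - 4 ≡ 1. → (9, 1)
6P: (9, 1) + (0, 2). λ = (2 - 1)/(0 - 9) ≡ 1/4 mod 13. 4⁻¹ ≡ 10 (mod 13), so λ ≡ 10.
  x = λ² - 9 - 0 = 100 - 9 ≡ 0; y = λ·(9 - 0) - 1 ≡ 11. → (0, 11)
7P: (0, 11) + (0, 2): same x and y₁ ≡ -y₂, so the sum is 𝒪.
7P = 𝒪, so the order is 7.

7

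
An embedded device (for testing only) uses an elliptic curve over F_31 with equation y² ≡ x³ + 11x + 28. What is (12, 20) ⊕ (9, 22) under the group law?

(7, 18)

(12, 20) + (9, 22). λ = (22 - 20)/(9 - 12) ≡ 2/28 mod 31. 28⁻¹ ≡ 10 (mod 31), so λ ≡ 20.
  x = λ² - 12 - 9 = 400 - 21 ≡ 7; y = λ·(12 - 7) - 20 ≡ 18. → (7, 18)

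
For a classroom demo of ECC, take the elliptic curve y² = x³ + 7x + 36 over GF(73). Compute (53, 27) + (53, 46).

The two points share x = 53 and their y-coordinates satisfy 27 + 46 ≡ 0 (mod 73), so they are inverses. Their sum is ∞.

O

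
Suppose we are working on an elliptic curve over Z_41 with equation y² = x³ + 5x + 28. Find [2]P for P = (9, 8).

(7, 23)

tangent at (9, 8): λ = (3·9² + 5)/(2·8) ≡ 2/16. 16⁻¹ ≡ 18 (mod 41), so λ ≡ 2·18 ≡ 36.
  x = λ² - 9 - 9 = 1296 - 18 ≡ 7; y = λ·(9 - 7) - 8 ≡ 23. → (7, 23)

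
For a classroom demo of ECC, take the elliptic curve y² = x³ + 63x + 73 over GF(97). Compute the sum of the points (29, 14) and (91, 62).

(29, 14) + (91, 62). λ = (62 - 14)/(91 - 29) ≡ 48/62 mod 97. 62⁻¹ ≡ 36 (mod 97), so λ ≡ 79.
  x = λ² - 29 - 91 = 6241 - 120 ≡ 10; y = λ·(29 - 10) - 14 ≡ 32. → (10, 32)

(10, 32)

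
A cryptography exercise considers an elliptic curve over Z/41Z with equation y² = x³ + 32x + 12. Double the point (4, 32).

(32, 15)

tangent at (4, 32): λ = (3·4² + 32)/(2·32) ≡ 39/23. 23⁻¹ ≡ 25 (mod 41) since 23·25 = 575 ≡ 1, so λ ≡ 39·25 ≡ 32.
  x = λ² - 4 - 4 = 1024 - 8 ≡ 32; y = λ·(4 - 32) - 32 ≡ 15. → (32, 15)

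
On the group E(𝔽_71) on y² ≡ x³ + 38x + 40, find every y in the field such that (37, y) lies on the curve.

none

x³ + 38x + 40 = 52099 ≡ 56 (mod 71).
56 is a non-residue mod 71; no y exists.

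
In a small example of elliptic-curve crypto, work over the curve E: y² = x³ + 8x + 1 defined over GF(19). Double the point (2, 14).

(0, 1)

tangent at (2, 14): λ = (3·2² + 8)/(2·14) ≡ 1/9. 9⁻¹ ≡ 17 (mod 19), so λ ≡ 1·17 ≡ 17.
  x = λ² - 2 - 2 = 289 - 4 ≡ 0; y = λ·(2 - 0) - 14 ≡ 1. → (0, 1)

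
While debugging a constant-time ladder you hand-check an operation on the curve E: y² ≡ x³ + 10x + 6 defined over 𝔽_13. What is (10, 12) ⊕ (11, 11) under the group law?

(10, 12) + (11, 11). λ = (11 - 12)/(11 - 10) ≡ 12/1 mod 13. 1⁻¹ ≡ 1 (mod 13) since 1·1 = 1 ≡ 1, so λ ≡ 12.
  x = λ² - 10 - 11 = 144 - 21 ≡ 6; y = λ·(10 - 6) - 12 ≡ 10. → (6, 10)

(6, 10)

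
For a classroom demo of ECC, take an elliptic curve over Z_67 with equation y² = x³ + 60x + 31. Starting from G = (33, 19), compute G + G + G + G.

(51, 0)

Double-and-add on 4 = (100)₂. Start with G = (33, 19) for the leading 1-bit.
double: tangent at (33, 19): λ = (3·33² + 60)/(2·19) ≡ 44/38. 38⁻¹ ≡ 30 (mod 67), so λ ≡ 44·30 ≡ 47.
  x = λ² - 33 - 33 = 2209 - 66 ≡ 66; y = λ·(33 - 66) - 19 ≡ 38. → (66, 38)
double: tangent at (66, 38): λ = (3·66² + 60)/(2·38) ≡ 63/9. 9⁻¹ ≡ 15 (mod 67), so λ ≡ 63·15 ≡ 7.
  x = λ² - 66 - 66 = 49 - 132 ≡ 51; y = λ·(66 - 51) - 38 ≡ 0. → (51, 0)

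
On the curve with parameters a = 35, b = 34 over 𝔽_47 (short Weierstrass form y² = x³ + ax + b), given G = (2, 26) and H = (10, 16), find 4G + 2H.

First 4G:
Repeated addition: build up to 4G.
2G: tangent at (2, 26): λ = (3·2² + 35)/(2·26) ≡ 0/5. 5⁻¹ ≡ 19 (mod 47) since 5·19 = 95 ≡ 1, so λ ≡ 0·19 ≡ 0.
  x = λ² - 2 - 2 = 0 - 4 ≡ 43; y = λ·(2 - 43) - 26 ≡ 21. → (43, 21)
3G: (43, 21) + (2, 26). λ = (26 - 21)/(2 - 43) ≡ 5/6 mod 47. 6⁻¹ ≡ 8 (mod 47) since 6·8 = 48 ≡ 1, so λ ≡ 40.
  x = λ² - 43 - 2 = 1600 - 45 ≡ 4; y = λ·(43 - 4) - 21 ≡ 35. → (4, 35)
4G: (4, 35) + (2, 26). λ = (26 - 35)/(2 - 4) ≡ 38/45 mod 47. 45⁻¹ ≡ 23 (mod 47), so λ ≡ 28.
  x = λ² - 4 - 2 = 784 - 6 ≡ 26; y = λ·(4 - 26) - 35 ≡ 7. → (26, 7)
4G = (26, 7).
Next 2H:
Repeated addition: build up to 2H.
2H: tangent at (10, 16): λ = (3·10² + 35)/(2·16) ≡ 6/32. 32⁻¹ ≡ 25 (mod 47), so λ ≡ 6·25 ≡ 9.
  x = λ² - 10 - 10 = 81 - 20 ≡ 14; y = λ·(10 - 14) - 16 ≡ 42. → (14, 42)
2H = (14, 42).
Finally 4G + 2H:
(26, 7) + (14, 42). λ = (42 - 7)/(14 - 26) ≡ 35/35 mod 47. 35⁻¹ ≡ 43 (mod 47) since 35·43 = 1505 ≡ 1, so λ ≡ 1.
  x = λ² - 26 - 14 = 1 - 40 ≡ 8; y = λ·(26 - 8) - 7 ≡ 11. → (8, 11)

(8, 11)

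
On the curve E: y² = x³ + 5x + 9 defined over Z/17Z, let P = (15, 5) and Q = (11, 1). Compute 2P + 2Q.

(7, 9)

First 2P:
Repeated addition: build up to 2P.
2P: tangent at (15, 5): λ = (3·15² + 5)/(2·5) ≡ 0/10. 10⁻¹ ≡ 12 (mod 17) since 10·12 = 120 ≡ 1, so λ ≡ 0·12 ≡ 0.
  x = λ² - 15 - 15 = 0 - 30 ≡ 4; y = λ·(15 - 4) - 5 ≡ 12. → (4, 12)
2P = (4, 12).
Next 2Q:
Repeated addition: build up to 2Q.
2Q: tangent at (11, 1): λ = (3·11² + 5)/(2·1) ≡ 11/2. 2⁻¹ ≡ 9 (mod 17) since 2·9 = 18 ≡ 1, so λ ≡ 11·9 ≡ 14.
  x = λ² - 11 - 11 = 196 - 22 ≡ 4; y = λ·(11 - 4) - 1 ≡ 12. → (4, 12)
2Q = (4, 12).
Finally 2P + 2Q:
tangent at (4, 12): λ = (3·4² + 5)/(2·12) ≡ 2/7. 7⁻¹ ≡ 5 (mod 17), so λ ≡ 2·5 ≡ 10.
  x = λ² - 4 - 4 = 100 - 8 ≡ 7; y = λ·(4 - 7) - 12 ≡ 9. → (7, 9)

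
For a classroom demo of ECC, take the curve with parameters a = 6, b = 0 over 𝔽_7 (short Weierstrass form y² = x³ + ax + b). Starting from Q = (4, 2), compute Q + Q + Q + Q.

Double-and-add on 4 = (100)₂. Start with Q = (4, 2) for the leading 1-bit.
double: tangent at (4, 2): λ = (3·4² + 6)/(2·2) ≡ 5/4. 4⁻¹ ≡ 2 (mod 7), so λ ≡ 5·2 ≡ 3.
  x = λ² - 4 - 4 = 9 - 8 ≡ 1; y = λ·(4 - 1) - 2 ≡ 0. → (1, 0)
double: (1, 0) + (1, 0): same x and y₁ ≡ -y₂, so the sum is 𝒪.

O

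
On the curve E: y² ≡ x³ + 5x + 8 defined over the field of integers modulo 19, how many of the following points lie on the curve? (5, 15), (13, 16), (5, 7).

1

(5, 15): 15² ≡ 16, rhs ≡ 6 → off.
(13, 16): 16² ≡ 9, rhs ≡ 9 → on.
(5, 7): 7² ≡ 11, rhs ≡ 6 → off.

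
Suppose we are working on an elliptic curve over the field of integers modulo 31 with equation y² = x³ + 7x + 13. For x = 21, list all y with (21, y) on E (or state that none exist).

11, 20

x³ + 7x + 13 = 9421 ≡ 28 (mod 31).
Square roots of 28 mod 31: 11 and 20 (since 11² = 121 ≡ 28).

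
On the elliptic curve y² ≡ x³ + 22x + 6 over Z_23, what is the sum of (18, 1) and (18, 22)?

O

The two points share x = 18 and their y-coordinates satisfy 1 + 22 ≡ 0 (mod 23), so they are inverses. Their sum is ∞.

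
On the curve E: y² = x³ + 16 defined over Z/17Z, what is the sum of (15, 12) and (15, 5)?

The two points share x = 15 and their y-coordinates satisfy 12 + 5 ≡ 0 (mod 17), so they are inverses. Their sum is 𝒪.

O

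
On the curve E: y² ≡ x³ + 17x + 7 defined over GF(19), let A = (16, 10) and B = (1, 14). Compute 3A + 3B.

(8, 3)

First 3A:
Repeated addition: build up to 3A.
2A: tangent at (16, 10): λ = (3·16² + 17)/(2·10) ≡ 6/1. 1⁻¹ ≡ 1 (mod 19) since 1·1 = 1 ≡ 1, so λ ≡ 6·1 ≡ 6.
  x = λ² - 16 - 16 = 36 - 32 ≡ 4; y = λ·(16 - 4) - 10 ≡ 5. → (4, 5)
3A: (4, 5) + (16, 10). λ = (10 - 5)/(16 - 4) ≡ 5/12 mod 19. 12⁻¹ ≡ 8 (mod 19), so λ ≡ 2.
  x = λ² - 4 - 16 = 4 - 20 ≡ 3; y = λ·(4 - 3) - 5 ≡ 16. → (3, 16)
3A = (3, 16).
Next 3B:
Repeated addition: build up to 3B.
2B: tangent at (1, 14): λ = (3·1² + 17)/(2·14) ≡ 1/9. 9⁻¹ ≡ 17 (mod 19), so λ ≡ 1·17 ≡ 17.
  x = λ² - 1 - 1 = 289 - 2 ≡ 2; y = λ·(1 - 2) - 14 ≡ 7. → (2, 7)
3B: (2, 7) + (1, 14). λ = (14 - 7)/(1 - 2) ≡ 7/18 mod 19. 18⁻¹ ≡ 18 (mod 19), so λ ≡ 12.
  x = λ² - 2 - 1 = 144 - 3 ≡ 8; y = λ·(2 - 8) - 7 ≡ 16. → (8, 16)
3B = (8, 16).
Finally 3A + 3B:
(3, 16) + (8, 16). λ = (16 - 16)/(8 - 3) ≡ 0/5 mod 19. 5⁻¹ ≡ 4 (mod 19) since 5·4 = 20 ≡ 1, so λ ≡ 0.
  x = λ² - 3 - 8 = 0 - 11 ≡ 8; y = λ·(3 - 8) - 16 ≡ 3. → (8, 3)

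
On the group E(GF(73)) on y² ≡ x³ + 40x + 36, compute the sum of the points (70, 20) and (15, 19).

(70, 20) + (15, 19). λ = (19 - 20)/(15 - 70) ≡ 72/18 mod 73. 18⁻¹ ≡ 69 (mod 73), so λ ≡ 4.
  x = λ² - 70 - 15 = 16 - 85 ≡ 4; y = λ·(70 - 4) - 20 ≡ 25. → (4, 25)

(4, 25)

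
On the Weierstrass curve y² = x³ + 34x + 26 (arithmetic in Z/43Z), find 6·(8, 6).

(34, 18)

Write P = (8, 6).
Repeated addition: build up to 6P.
2P: tangent at (8, 6): λ = (3·8² + 34)/(2·6) ≡ 11/12. 12⁻¹ ≡ 18 (mod 43) since 12·18 = 216 ≡ 1, so λ ≡ 11·18 ≡ 26.
  x = λ² - 8 - 8 = 676 - 16 ≡ 15; y = λ·(8 - 15) - 6 ≡ 27. → (15, 27)
3P: (15, 27) + (8, 6). λ = (6 - 27)/(8 - 15) ≡ 22/36 mod 43. 36⁻¹ ≡ 6 (mod 43), so λ ≡ 3.
  x = λ² - 15 - 8 = 9 - 23 ≡ 29; y = λ·(15 - 29) - 27 ≡ 17. → (29, 17)
4P: (29, 17) + (8, 6). λ = (6 - 17)/(8 - 29) ≡ 32/22 mod 43. 22⁻¹ ≡ 2 (mod 43), so λ ≡ 21.
  x = λ² - 29 - 8 = 441 - 37 ≡ 17; y = λ·(29 - 17) - 17 ≡ 20. → (17, 20)
5P: (17, 20) + (8, 6). λ = (6 - 20)/(8 - 17) ≡ 29/34 mod 43. 34⁻¹ ≡ 19 (mod 43) since 34·19 = 646 ≡ 1, so λ ≡ 35.
  x = λ² - 17 - 8 = 1225 - 25 ≡ 39; y = λ·(17 - 39) - 20 ≡ 27. → (39, 27)
6P: (39, 27) + (8, 6). λ = (6 - 27)/(8 - 39) ≡ 22/12 mod 43. 12⁻¹ ≡ 18 (mod 43), so λ ≡ 9.
  x = λ² - 39 - 8 = 81 - 47 ≡ 34; y = λ·(39 - 34) - 27 ≡ 18. → (34, 18)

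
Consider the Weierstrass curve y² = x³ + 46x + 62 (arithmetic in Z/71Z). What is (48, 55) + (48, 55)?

(46, 16)

tangent at (48, 55): λ = (3·48² + 46)/(2·55) ≡ 0/39. 39⁻¹ ≡ 51 (mod 71), so λ ≡ 0·51 ≡ 0.
  x = λ² - 48 - 48 = 0 - 96 ≡ 46; y = λ·(48 - 46) - 55 ≡ 16. → (46, 16)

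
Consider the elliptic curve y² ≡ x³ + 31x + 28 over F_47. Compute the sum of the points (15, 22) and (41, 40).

(9, 40)

(15, 22) + (41, 40). λ = (40 - 22)/(41 - 15) ≡ 18/26 mod 47. 26⁻¹ ≡ 38 (mod 47), so λ ≡ 26.
  x = λ² - 15 - 41 = 676 - 56 ≡ 9; y = λ·(15 - 9) - 22 ≡ 40. → (9, 40)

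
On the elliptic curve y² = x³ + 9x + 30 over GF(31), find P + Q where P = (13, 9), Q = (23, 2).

(2, 5)

(13, 9) + (23, 2). λ = (2 - 9)/(23 - 13) ≡ 24/10 mod 31. 10⁻¹ ≡ 28 (mod 31), so λ ≡ 21.
  x = λ² - 13 - 23 = 441 - 36 ≡ 2; y = λ·(13 - 2) - 9 ≡ 5. → (2, 5)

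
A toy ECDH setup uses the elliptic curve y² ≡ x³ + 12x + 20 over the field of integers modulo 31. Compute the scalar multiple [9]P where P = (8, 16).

Double-and-add on 9 = (1001)₂. Start with P = (8, 16) for the leading 1-bit.
double: tangent at (8, 16): λ = (3·8² + 12)/(2·16) ≡ 18/1. 1⁻¹ ≡ 1 (mod 31) since 1·1 = 1 ≡ 1, so λ ≡ 18·1 ≡ 18.
  x = λ² - 8 - 8 = 324 - 16 ≡ 29; y = λ·(8 - 29) - 16 ≡ 9. → (29, 9)
double: tangent at (29, 9): λ = (3·29² + 12)/(2·9) ≡ 24/18. 18⁻¹ ≡ 19 (mod 31), so λ ≡ 24·19 ≡ 22.
  x = λ² - 29 - 29 = 484 - 58 ≡ 23; y = λ·(29 - 23) - 9 ≡ 30. → (23, 30)
double: tangent at (23, 30): λ = (3·23² + 12)/(2·30) ≡ 18/29. 29⁻¹ ≡ 15 (mod 31), so λ ≡ 18·15 ≡ 22.
  x = λ² - 23 - 23 = 484 - 46 ≡ 4; y = λ·(23 - 4) - 30 ≡ 16. → (4, 16)
add P: (4, 16) + (8, 16). λ = (16 - 16)/(8 - 4) ≡ 0/4 mod 31. 4⁻¹ ≡ 8 (mod 31) since 4·8 = 32 ≡ 1, so λ ≡ 0.
  x = λ² - 4 - 8 = 0 - 12 ≡ 19; y = λ·(4 - 19) - 16 ≡ 15. → (19, 15)

(19, 15)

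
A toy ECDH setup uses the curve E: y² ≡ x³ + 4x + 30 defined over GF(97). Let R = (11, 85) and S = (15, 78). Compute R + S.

(11, 85) + (15, 78). λ = (78 - 85)/(15 - 11) ≡ 90/4 mod 97. 4⁻¹ ≡ 73 (mod 97) since 4·73 = 292 ≡ 1, so λ ≡ 71.
  x = λ² - 11 - 15 = 5041 - 26 ≡ 68; y = λ·(11 - 68) - 85 ≡ 39. → (68, 39)

(68, 39)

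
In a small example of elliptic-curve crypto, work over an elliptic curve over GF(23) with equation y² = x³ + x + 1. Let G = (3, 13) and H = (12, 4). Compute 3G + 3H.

(1, 16)

First 3G:
Repeated addition: build up to 3G.
2G: tangent at (3, 13): λ = (3·3² + 1)/(2·13) ≡ 5/3. 3⁻¹ ≡ 8 (mod 23) since 3·8 = 24 ≡ 1, so λ ≡ 5·8 ≡ 17.
  x = λ² - 3 - 3 = 289 - 6 ≡ 7; y = λ·(3 - 7) - 13 ≡ 11. → (7, 11)
3G: (7, 11) + (3, 13). λ = (13 - 11)/(3 - 7) ≡ 2/19 mod 23. 19⁻¹ ≡ 17 (mod 23) since 19·17 = 323 ≡ 1, so λ ≡ 11.
  x = λ² - 7 - 3 = 121 - 10 ≡ 19; y = λ·(7 - 19) - 11 ≡ 18. → (19, 18)
3G = (19, 18).
Next 3H:
Repeated addition: build up to 3H.
2H: tangent at (12, 4): λ = (3·12² + 1)/(2·4) ≡ 19/8. 8⁻¹ ≡ 3 (mod 23), so λ ≡ 19·3 ≡ 11.
  x = λ² - 12 - 12 = 121 - 24 ≡ 5; y = λ·(12 - 5) - 4 ≡ 4. → (5, 4)
3H: (5, 4) + (12, 4). λ = (4 - 4)/(12 - 5) ≡ 0/7 mod 23. 7⁻¹ ≡ 10 (mod 23), so λ ≡ 0.
  x = λ² - 5 - 12 = 0 - 17 ≡ 6; y = λ·(5 - 6) - 4 ≡ 19. → (6, 19)
3H = (6, 19).
Finally 3G + 3H:
(19, 18) + (6, 19). λ = (19 - 18)/(6 - 19) ≡ 1/10 mod 23. 10⁻¹ ≡ 7 (mod 23), so λ ≡ 7.
  x = λ² - 19 - 6 = 49 - 25 ≡ 1; y = λ·(19 - 1) - 18 ≡ 16. → (1, 16)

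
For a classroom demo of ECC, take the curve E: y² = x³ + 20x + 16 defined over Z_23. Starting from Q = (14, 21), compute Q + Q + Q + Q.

(11, 7)

Double-and-add on 4 = (100)₂. Start with Q = (14, 21) for the leading 1-bit.
double: tangent at (14, 21): λ = (3·14² + 20)/(2·21) ≡ 10/19. 19⁻¹ ≡ 17 (mod 23), so λ ≡ 10·17 ≡ 9.
  x = λ² - 14 - 14 = 81 - 28 ≡ 7; y = λ·(14 - 7) - 21 ≡ 19. → (7, 19)
double: tangent at (7, 19): λ = (3·7² + 20)/(2·19) ≡ 6/15. 15⁻¹ ≡ 20 (mod 23) since 15·20 = 300 ≡ 1, so λ ≡ 6·20 ≡ 5.
  x = λ² - 7 - 7 = 25 - 14 ≡ 11; y = λ·(7 - 11) - 19 ≡ 7. → (11, 7)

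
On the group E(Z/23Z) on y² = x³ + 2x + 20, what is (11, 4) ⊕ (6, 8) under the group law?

(14, 3)

(11, 4) + (6, 8). λ = (8 - 4)/(6 - 11) ≡ 4/18 mod 23. 18⁻¹ ≡ 9 (mod 23), so λ ≡ 13.
  x = λ² - 11 - 6 = 169 - 17 ≡ 14; y = λ·(11 - 14) - 4 ≡ 3. → (14, 3)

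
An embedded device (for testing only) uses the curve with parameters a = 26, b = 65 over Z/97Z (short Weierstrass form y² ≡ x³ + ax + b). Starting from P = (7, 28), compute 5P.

Repeated addition: build up to 5P.
2P: tangent at (7, 28): λ = (3·7² + 26)/(2·28) ≡ 76/56. 56⁻¹ ≡ 26 (mod 97) since 56·26 = 1456 ≡ 1, so λ ≡ 76·26 ≡ 36.
  x = λ² - 7 - 7 = 1296 - 14 ≡ 21; y = λ·(7 - 21) - 28 ≡ 50. → (21, 50)
3P: (21, 50) + (7, 28). λ = (28 - 50)/(7 - 21) ≡ 75/83 mod 97. 83⁻¹ ≡ 90 (mod 97) since 83·90 = 7470 ≡ 1, so λ ≡ 57.
  x = λ² - 21 - 7 = 3249 - 28 ≡ 20; y = λ·(21 - 20) - 50 ≡ 7. → (20, 7)
4P: (20, 7) + (7, 28). λ = (28 - 7)/(7 - 20) ≡ 21/84 mod 97. 84⁻¹ ≡ 82 (mod 97), so λ ≡ 73.
  x = λ² - 20 - 7 = 5329 - 27 ≡ 64; y = λ·(20 - 64) - 7 ≡ 79. → (64, 79)
5P: (64, 79) + (7, 28). λ = (28 - 79)/(7 - 64) ≡ 46/40 mod 97. 40⁻¹ ≡ 17 (mod 97), so λ ≡ 6.
  x = λ² - 64 - 7 = 36 - 71 ≡ 62; y = λ·(64 - 62) - 79 ≡ 30. → (62, 30)

(62, 30)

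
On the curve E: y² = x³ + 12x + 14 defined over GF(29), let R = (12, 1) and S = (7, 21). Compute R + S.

(12, 1) + (7, 21). λ = (21 - 1)/(7 - 12) ≡ 20/24 mod 29. 24⁻¹ ≡ 23 (mod 29), so λ ≡ 25.
  x = λ² - 12 - 7 = 625 - 19 ≡ 26; y = λ·(12 - 26) - 1 ≡ 26. → (26, 26)

(26, 26)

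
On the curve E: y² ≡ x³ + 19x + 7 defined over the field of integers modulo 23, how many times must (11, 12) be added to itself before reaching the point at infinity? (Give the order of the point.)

2P: tangent at (11, 12): λ = (3·11² + 19)/(2·12) ≡ 14/1. 1⁻¹ ≡ 1 (mod 23) since 1·1 = 1 ≡ 1, so λ ≡ 14·1 ≡ 14.
  x = λ² - 11 - 11 = 196 - 22 ≡ 13; y = λ·(11 - 13) - 12 ≡ 6. → (13, 6)
3P: (13, 6) + (11, 12). λ = (12 - 6)/(11 - 13) ≡ 6/21 mod 23. 21⁻¹ ≡ 11 (mod 23), so λ ≡ 20.
  x = λ² - 13 - 11 = 400 - 24 ≡ 8; y = λ·(13 - 8) - 6 ≡ 2. → (8, 2)
4P: (8, 2) + (11, 12). λ = (12 - 2)/(11 - 8) ≡ 10/3 mod 23. 3⁻¹ ≡ 8 (mod 23), so λ ≡ 11.
  x = λ² - 8 - 11 = 121 - 19 ≡ 10; y = λ·(8 - 10) - 2 ≡ 22. → (10, 22)
5P: (10, 22) + (11, 12). λ = (12 - 22)/(11 - 10) ≡ 13/1 mod 23. 1⁻¹ ≡ 1 (mod 23), so λ ≡ 13.
  x = λ² - 10 - 11 = 169 - 21 ≡ 10; y = λ·(10 - 10) - 22 ≡ 1. → (10, 1)
6P: (10, 1) + (11, 12). λ = (12 - 1)/(11 - 10) ≡ 11/1 mod 23. 1⁻¹ ≡ 1 (mod 23), so λ ≡ 11.
  x = λ² - 10 - 11 = 121 - 21 ≡ 8; y = λ·(10 - 8) - 1 ≡ 21. → (8, 21)
7P: (8, 21) + (11, 12). λ = (12 - 21)/(11 - 8) ≡ 14/3 mod 23. 3⁻¹ ≡ 8 (mod 23), so λ ≡ 20.
  x = λ² - 8 - 11 = 400 - 19 ≡ 13; y = λ·(8 - 13) - 21 ≡ 17. → (13, 17)
8P: (13, 17) + (11, 12). λ = (12 - 17)/(11 - 13) ≡ 18/21 mod 23. 21⁻¹ ≡ 11 (mod 23), so λ ≡ 14.
  x = λ² - 13 - 11 = 196 - 24 ≡ 11; y = λ·(13 - 11) - 17 ≡ 11. → (11, 11)
9P: (11, 11) + (11, 12): same x and y₁ ≡ -y₂, so the sum is the point at infinity.
9P = the point at infinity, so the order is 9.

9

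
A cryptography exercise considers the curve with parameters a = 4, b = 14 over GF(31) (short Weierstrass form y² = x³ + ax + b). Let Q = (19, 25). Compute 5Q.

(11, 26)

Repeated addition: build up to 5Q.
2Q: tangent at (19, 25): λ = (3·19² + 4)/(2·25) ≡ 2/19. 19⁻¹ ≡ 18 (mod 31) since 19·18 = 342 ≡ 1, so λ ≡ 2·18 ≡ 5.
  x = λ² - 19 - 19 = 25 - 38 ≡ 18; y = λ·(19 - 18) - 25 ≡ 11. → (18, 11)
3Q: (18, 11) + (19, 25). λ = (25 - 11)/(19 - 18) ≡ 14/1 mod 31. 1⁻¹ ≡ 1 (mod 31), so λ ≡ 14.
  x = λ² - 18 - 19 = 196 - 37 ≡ 4; y = λ·(18 - 4) - 11 ≡ 30. → (4, 30)
4Q: (4, 30) + (19, 25). λ = (25 - 30)/(19 - 4) ≡ 26/15 mod 31. 15⁻¹ ≡ 29 (mod 31), so λ ≡ 10.
  x = λ² - 4 - 19 = 100 - 23 ≡ 15; y = λ·(4 - 15) - 30 ≡ 15. → (15, 15)
5Q: (15, 15) + (19, 25). λ = (25 - 15)/(19 - 15) ≡ 10/4 mod 31. 4⁻¹ ≡ 8 (mod 31) since 4·8 = 32 ≡ 1, so λ ≡ 18.
  x = λ² - 15 - 19 = 324 - 34 ≡ 11; y = λ·(15 - 11) - 15 ≡ 26. → (11, 26)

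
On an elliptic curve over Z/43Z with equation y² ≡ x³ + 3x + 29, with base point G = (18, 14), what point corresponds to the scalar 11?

(18, 29)

Double-and-add on 11 = (1011)₂. Start with G = (18, 14) for the leading 1-bit.
double: tangent at (18, 14): λ = (3·18² + 3)/(2·14) ≡ 29/28. 28⁻¹ ≡ 20 (mod 43) since 28·20 = 560 ≡ 1, so λ ≡ 29·20 ≡ 21.
  x = λ² - 18 - 18 = 441 - 36 ≡ 18; y = λ·(18 - 18) - 14 ≡ 29. → (18, 29)
double: tangent at (18, 29): λ = (3·18² + 3)/(2·29) ≡ 29/15. 15⁻¹ ≡ 23 (mod 43), so λ ≡ 29·23 ≡ 22.
  x = λ² - 18 - 18 = 484 - 36 ≡ 18; y = λ·(18 - 18) - 29 ≡ 14. → (18, 14)
add G: tangent at (18, 14): λ = (3·18² + 3)/(2·14) ≡ 29/28. 28⁻¹ ≡ 20 (mod 43) since 28·20 = 560 ≡ 1, so λ ≡ 29·20 ≡ 21.
  x = λ² - 18 - 18 = 441 - 36 ≡ 18; y = λ·(18 - 18) - 14 ≡ 29. → (18, 29)
double: tangent at (18, 29): λ = (3·18² + 3)/(2·29) ≡ 29/15. 15⁻¹ ≡ 23 (mod 43), so λ ≡ 29·23 ≡ 22.
  x = λ² - 18 - 18 = 484 - 36 ≡ 18; y = λ·(18 - 18) - 29 ≡ 14. → (18, 14)
add G: tangent at (18, 14): λ = (3·18² + 3)/(2·14) ≡ 29/28. 28⁻¹ ≡ 20 (mod 43), so λ ≡ 29·20 ≡ 21.
  x = λ² - 18 - 18 = 441 - 36 ≡ 18; y = λ·(18 - 18) - 14 ≡ 29. → (18, 29)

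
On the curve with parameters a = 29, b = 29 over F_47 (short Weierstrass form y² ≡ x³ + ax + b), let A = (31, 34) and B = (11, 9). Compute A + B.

(31, 34) + (11, 9). λ = (9 - 34)/(11 - 31) ≡ 22/27 mod 47. 27⁻¹ ≡ 7 (mod 47) since 27·7 = 189 ≡ 1, so λ ≡ 13.
  x = λ² - 31 - 11 = 169 - 42 ≡ 33; y = λ·(31 - 33) - 34 ≡ 34. → (33, 34)

(33, 34)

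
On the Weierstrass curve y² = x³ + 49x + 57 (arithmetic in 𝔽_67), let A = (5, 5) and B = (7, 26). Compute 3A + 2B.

(59, 52)

First 3A:
Repeated addition: build up to 3A.
2A: tangent at (5, 5): λ = (3·5² + 49)/(2·5) ≡ 57/10. 10⁻¹ ≡ 47 (mod 67), so λ ≡ 57·47 ≡ 66.
  x = λ² - 5 - 5 = 4356 - 10 ≡ 58; y = λ·(5 - 58) - 5 ≡ 48. → (58, 48)
3A: (58, 48) + (5, 5). λ = (5 - 48)/(5 - 58) ≡ 24/14 mod 67. 14⁻¹ ≡ 24 (mod 67), so λ ≡ 40.
  x = λ² - 58 - 5 = 1600 - 63 ≡ 63; y = λ·(58 - 63) - 48 ≡ 20. → (63, 20)
3A = (63, 20).
Next 2B:
Repeated addition: build up to 2B.
2B: tangent at (7, 26): λ = (3·7² + 49)/(2·26) ≡ 62/52. 52⁻¹ ≡ 58 (mod 67) since 52·58 = 3016 ≡ 1, so λ ≡ 62·58 ≡ 45.
  x = λ² - 7 - 7 = 2025 - 14 ≡ 1; y = λ·(7 - 1) - 26 ≡ 43. → (1, 43)
2B = (1, 43).
Finally 3A + 2B:
(63, 20) + (1, 43). λ = (43 - 20)/(1 - 63) ≡ 23/5 mod 67. 5⁻¹ ≡ 27 (mod 67) since 5·27 = 135 ≡ 1, so λ ≡ 18.
  x = λ² - 63 - 1 = 324 - 64 ≡ 59; y = λ·(63 - 59) - 20 ≡ 52. → (59, 52)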